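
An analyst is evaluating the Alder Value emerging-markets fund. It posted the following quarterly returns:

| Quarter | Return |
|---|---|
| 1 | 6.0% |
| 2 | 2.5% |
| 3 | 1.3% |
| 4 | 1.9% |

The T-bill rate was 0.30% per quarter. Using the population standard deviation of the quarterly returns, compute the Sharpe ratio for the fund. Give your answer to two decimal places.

r̄ = (6 + 2.5 + 1.3 + 1.9) / 4 = 11.70 / 4 = 2.9250%
Σ(r − r̄)² = (6 − 2.9250)² + (2.5 − 2.9250)² + (1.3 − 2.9250)² + … = 13.3275
σ = √[13.3275 / 4] = 1.8253%
Sharpe = (r̄ − rf) / σ = (2.9250 − 0.3) / 1.8253 = 2.6250 / 1.8253 = 1.4381

1.44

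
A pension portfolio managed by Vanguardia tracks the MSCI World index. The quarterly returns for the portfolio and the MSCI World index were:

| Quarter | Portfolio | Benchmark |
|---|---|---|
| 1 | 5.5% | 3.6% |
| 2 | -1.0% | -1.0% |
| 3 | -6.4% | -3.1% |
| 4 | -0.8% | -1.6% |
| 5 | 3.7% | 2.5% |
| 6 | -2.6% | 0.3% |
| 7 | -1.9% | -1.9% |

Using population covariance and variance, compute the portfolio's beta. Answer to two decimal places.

1.49

r̄p = -0.5000%,  r̄m = -0.1714%
Cov = Σ(rp − r̄p)(rm − r̄m) / 7 = 7.6286
Var(rm) = Σ(rm − r̄m)² / 7 = 5.1249
β = Cov / Var = 7.6286 / 5.1249 = 1.4885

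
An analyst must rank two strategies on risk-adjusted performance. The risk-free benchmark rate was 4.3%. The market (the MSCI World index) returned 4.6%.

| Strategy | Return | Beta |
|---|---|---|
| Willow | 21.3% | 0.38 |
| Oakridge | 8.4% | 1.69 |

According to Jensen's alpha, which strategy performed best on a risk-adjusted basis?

Willow: α = 21.3% − [4.3% + 0.38 × (4.6% − 4.3%)] = 16.886
Oakridge: α = 8.4% − [4.3% + 1.69 × (4.6% − 4.3%)] = 3.593
Highest: Willow (16.886).

Willow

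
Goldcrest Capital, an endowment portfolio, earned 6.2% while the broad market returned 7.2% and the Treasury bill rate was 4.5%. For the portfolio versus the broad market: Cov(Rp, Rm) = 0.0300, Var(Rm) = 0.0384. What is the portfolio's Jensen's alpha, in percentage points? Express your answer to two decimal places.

β = Cov / Var = 0.0300 / 0.0384 = 0.7813
E[R] = Rf + β(Rm − Rf) = 4.5% + 0.7813 × (7.2% − 4.5%) = 6.6095%
α = Rp − E[R] = 6.2% − 6.6095% = -0.4095

-0.41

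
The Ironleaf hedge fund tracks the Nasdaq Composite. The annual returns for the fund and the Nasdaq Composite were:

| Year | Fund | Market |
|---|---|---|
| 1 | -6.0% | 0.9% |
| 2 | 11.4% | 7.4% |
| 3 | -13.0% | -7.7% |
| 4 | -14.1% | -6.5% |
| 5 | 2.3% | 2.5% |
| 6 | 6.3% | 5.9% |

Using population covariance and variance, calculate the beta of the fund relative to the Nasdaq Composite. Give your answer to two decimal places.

1.62

r̄p = -2.1833%,  r̄m = 0.4167%
Cov = Σ(rp − r̄p)(rm − r̄m) / 6 = 53.1814
Var(rm) = Σ(rm − r̄m)² / 6 = 32.8547
β = Cov / Var = 53.1814 / 32.8547 = 1.6187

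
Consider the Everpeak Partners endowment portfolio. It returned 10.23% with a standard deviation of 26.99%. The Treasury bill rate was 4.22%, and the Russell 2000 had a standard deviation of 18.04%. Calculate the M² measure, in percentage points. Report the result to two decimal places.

8.24

Sharpe = (Rp − Rf) / σp = (10.23% − 4.22%) / 26.99% = 0.2227
M² = Rf + Sharpe × σm = 4.22% + 0.2227 × 18.04% = 8.2375%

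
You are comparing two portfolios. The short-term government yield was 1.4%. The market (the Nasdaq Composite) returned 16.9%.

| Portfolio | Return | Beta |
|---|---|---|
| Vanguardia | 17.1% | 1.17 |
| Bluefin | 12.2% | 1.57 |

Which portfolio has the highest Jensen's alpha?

Vanguardia: α = 17.1% − [1.4% + 1.17 × (16.9% − 1.4%)] = -2.435
Bluefin: α = 12.2% − [1.4% + 1.57 × (16.9% − 1.4%)] = -13.535
Highest: Vanguardia (-2.435).

Vanguardia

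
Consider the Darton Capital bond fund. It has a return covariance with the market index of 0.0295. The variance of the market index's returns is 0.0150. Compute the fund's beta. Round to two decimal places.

β = Cov(Rp, Rm) / Var(Rm) = 0.0295 / 0.0150 = 1.9667

1.97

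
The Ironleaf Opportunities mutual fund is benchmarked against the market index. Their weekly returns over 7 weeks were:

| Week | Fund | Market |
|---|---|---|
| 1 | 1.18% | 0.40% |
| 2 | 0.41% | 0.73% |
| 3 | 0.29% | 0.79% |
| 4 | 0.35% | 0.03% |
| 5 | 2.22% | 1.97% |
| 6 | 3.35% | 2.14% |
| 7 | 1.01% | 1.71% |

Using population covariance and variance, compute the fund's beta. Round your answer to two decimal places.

1.10

r̄p = 1.2586%,  r̄m = 1.1100%
Cov = Σ(rp − r̄p)(rm − r̄m) / 7 = 0.6430
Var(rm) = Σ(rm − r̄m)² / 7 = 0.5825
β = Cov / Var = 0.6430 / 0.5825 = 1.1039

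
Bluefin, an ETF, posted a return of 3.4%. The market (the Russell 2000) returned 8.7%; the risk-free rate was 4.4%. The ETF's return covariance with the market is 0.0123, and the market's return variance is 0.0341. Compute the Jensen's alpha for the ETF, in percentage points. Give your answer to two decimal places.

β = Cov / Var = 0.0123 / 0.0341 = 0.3607
E[R] = Rf + β(Rm − Rf) = 4.4% + 0.3607 × (8.7% − 4.4%) = 5.9510%
α = Rp − E[R] = 3.4% − 5.9510% = -2.5510

-2.55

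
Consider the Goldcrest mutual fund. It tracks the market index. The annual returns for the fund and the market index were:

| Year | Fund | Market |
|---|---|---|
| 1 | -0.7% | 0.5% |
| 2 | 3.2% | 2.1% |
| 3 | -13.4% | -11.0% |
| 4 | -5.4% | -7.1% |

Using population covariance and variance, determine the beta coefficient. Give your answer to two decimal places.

r̄p = -4.0750%,  r̄m = -3.8750%
Cov = Σ(rp − r̄p)(rm − r̄m) / 4 = 32.2369
Var(rm) = Σ(rm − r̄m)² / 4 = 29.0019
β = Cov / Var = 32.2369 / 29.0019 = 1.1115

1.11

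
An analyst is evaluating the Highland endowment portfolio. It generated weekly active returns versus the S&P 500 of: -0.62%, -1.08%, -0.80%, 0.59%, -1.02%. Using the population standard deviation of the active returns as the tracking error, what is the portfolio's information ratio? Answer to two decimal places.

-0.96

μ = (-0.62 − 1.08 − 0.8 + 0.59 − 1.02) / 5 = -0.5860%
Σ(r − μ)² = (-0.62 − (-0.5860))² + (-1.08 − (-0.5860))² + … = 1.8623
σ = √[1.8623 / 5] = 0.6103%
IR = μ / tracking error = -0.5860 / 0.6103 = -0.9602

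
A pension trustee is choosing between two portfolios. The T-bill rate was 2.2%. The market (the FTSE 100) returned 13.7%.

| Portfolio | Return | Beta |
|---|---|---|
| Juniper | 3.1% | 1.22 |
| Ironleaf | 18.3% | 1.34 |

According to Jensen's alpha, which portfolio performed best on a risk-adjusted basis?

Ironleaf

Juniper: α = 3.1% − [2.2% + 1.22 × (13.7% − 2.2%)] = -13.130
Ironleaf: α = 18.3% − [2.2% + 1.34 × (13.7% − 2.2%)] = 0.690
Highest: Ironleaf (0.690).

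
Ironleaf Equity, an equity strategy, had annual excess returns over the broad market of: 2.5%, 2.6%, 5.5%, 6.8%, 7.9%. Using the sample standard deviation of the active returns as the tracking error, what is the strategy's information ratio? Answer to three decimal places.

μ = (2.5 + 2.6 + 5.5 + 6.8 + 7.9) / 5 = 25.30 / 5 = 5.0600%
Σ(r − μ)² = (2.5 − 5.0600)² + (2.6 − 5.0600)² + (5.5 − 5.0600)² + … = 23.8920
sample σ = √(23.8920 / 4) = √5.9730 = 2.4440%
IR = μ / tracking error = 5.0600 / 2.4440 = 2.0704

2.070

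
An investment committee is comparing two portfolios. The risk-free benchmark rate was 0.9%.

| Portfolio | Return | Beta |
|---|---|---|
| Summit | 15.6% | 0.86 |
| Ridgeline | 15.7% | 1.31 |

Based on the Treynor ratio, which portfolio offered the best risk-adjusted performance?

Summit: Treynor = (15.6% − 0.9%) / 0.86 = 17.093
Ridgeline: Treynor = (15.7% − 0.9%) / 1.31 = 11.298
Highest: Summit (17.093).

Summit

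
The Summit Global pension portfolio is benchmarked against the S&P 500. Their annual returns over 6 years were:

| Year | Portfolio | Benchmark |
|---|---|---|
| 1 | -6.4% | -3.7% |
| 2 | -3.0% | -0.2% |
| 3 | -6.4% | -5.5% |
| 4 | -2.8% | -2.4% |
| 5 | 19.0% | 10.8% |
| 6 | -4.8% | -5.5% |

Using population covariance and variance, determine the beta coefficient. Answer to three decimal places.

1.546

r̄p = -0.7333%,  r̄m = -1.0833%
Cov = Σ(rp − r̄p)(rm − r̄m) / 6 = 48.8389
Var(rm) = Σ(rm − r̄m)² / 6 = 31.5981
β = Cov / Var = 48.8389 / 31.5981 = 1.5456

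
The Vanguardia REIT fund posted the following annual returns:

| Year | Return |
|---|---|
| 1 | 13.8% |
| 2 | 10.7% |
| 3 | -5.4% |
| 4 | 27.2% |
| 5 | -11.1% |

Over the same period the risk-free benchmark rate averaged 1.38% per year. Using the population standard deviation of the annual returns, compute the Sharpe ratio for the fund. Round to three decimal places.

Mean return μ = 35.20 / 5 = 7.0400%
Population σ = √[Σ(r − μ)² / 5] = √[949.3320 / 5] = √189.8664 = 13.7792%
Sharpe = (μ − rf) / σ = (7.0400 − 1.38) / 13.7792 = 5.6600 / 13.7792 = 0.4108

0.411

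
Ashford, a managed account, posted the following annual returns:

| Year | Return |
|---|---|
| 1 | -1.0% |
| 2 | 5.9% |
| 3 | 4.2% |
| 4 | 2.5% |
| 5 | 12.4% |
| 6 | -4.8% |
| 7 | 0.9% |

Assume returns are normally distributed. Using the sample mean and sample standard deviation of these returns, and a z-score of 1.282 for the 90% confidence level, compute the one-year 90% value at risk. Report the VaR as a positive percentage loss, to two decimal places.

r̄ = (-1 + 5.9 + 4.2 + 2.5 + 12.4 − 4.8 + 0.9) / 7 = 2.8714%
Σ(r − r̄)² = (-1 − 2.8714)² + (5.9 − 2.8714)² + (4.2 − 2.8714)² + … = 179.5943
sample σ = √(179.5943 / 6) = √29.9324 = 5.4711%
VaR = −(r̄ − z·σ) = −(2.8714 − 1.282 × 5.4711) = −(-4.1426) = 4.1426%

4.14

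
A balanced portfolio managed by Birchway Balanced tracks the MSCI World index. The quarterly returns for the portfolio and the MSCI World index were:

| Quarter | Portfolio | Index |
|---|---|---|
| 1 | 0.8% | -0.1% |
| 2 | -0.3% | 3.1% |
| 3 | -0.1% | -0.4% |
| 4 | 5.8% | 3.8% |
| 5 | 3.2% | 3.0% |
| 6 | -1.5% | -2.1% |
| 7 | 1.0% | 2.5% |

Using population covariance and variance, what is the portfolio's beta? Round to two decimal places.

r̄p = 1.2714%,  r̄m = 1.4000%
Cov = Σ(rp − r̄p)(rm − r̄m) / 7 = 3.4086
Var(rm) = Σ(rm − r̄m)² / 7 = 4.3086
β = Cov / Var = 3.4086 / 4.3086 = 0.7911

0.79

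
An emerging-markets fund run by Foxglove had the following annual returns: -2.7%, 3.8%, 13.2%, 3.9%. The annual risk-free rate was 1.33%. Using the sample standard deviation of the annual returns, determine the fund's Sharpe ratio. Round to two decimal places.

0.49

r̄ = (-2.7 + 3.8 + 13.2 + 3.9) / 4 = 18.20 / 4 = 4.5500%
Sample std dev = √[128.3700 / 3] = 6.5414%
Sharpe = (r̄ − rf) / σ = (4.5500 − 1.33) / 6.5414 = 3.2200 / 6.5414 = 0.4922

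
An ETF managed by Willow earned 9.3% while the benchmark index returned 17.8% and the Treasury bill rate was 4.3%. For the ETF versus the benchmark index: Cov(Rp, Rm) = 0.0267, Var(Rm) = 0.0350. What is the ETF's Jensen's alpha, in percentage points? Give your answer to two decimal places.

β = Cov / Var = 0.0267 / 0.0350 = 0.7629
E[R] = Rf + β(Rm − Rf) = 4.3% + 0.7629 × (17.8% − 4.3%) = 14.5992%
α = Rp − E[R] = 9.3% − 14.5992% = -5.2992

-5.30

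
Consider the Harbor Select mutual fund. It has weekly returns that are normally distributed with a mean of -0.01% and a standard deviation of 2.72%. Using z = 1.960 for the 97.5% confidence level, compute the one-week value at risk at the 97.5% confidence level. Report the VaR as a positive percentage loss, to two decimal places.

VaR (as % loss) = −(μ − z·σ) = −(-0.01% − 1.960 × 2.72%) = −(-5.3412%) = 5.3412%

5.34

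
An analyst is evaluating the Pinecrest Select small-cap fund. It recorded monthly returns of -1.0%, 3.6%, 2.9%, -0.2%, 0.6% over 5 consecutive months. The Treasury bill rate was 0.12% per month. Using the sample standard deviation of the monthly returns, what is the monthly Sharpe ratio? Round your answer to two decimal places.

μ = (-1 + 3.6 + 2.9 − 0.2 + 0.6) / 5 = 1.1800%
Sample σ = √[Σ(r − μ)² / 4] = √[15.8080 / 4] = √3.9520 = 1.9880%
Sharpe = (μ − rf) / σ = (1.1800 − 0.12) / 1.9880 = 1.0600 / 1.9880 = 0.5332

0.53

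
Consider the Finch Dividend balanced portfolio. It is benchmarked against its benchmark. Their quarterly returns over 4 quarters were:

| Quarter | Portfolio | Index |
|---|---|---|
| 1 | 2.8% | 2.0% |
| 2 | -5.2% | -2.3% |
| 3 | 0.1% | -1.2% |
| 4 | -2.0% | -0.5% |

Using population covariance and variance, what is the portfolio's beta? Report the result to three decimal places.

1.632

r̄p = -1.0750%,  r̄m = -0.5000%
Cov = Σ(rp − r̄p)(rm − r̄m) / 4 = 4.0725
Var(rm) = Σ(rm − r̄m)² / 4 = 2.4950
β = Cov / Var = 4.0725 / 2.4950 = 1.6323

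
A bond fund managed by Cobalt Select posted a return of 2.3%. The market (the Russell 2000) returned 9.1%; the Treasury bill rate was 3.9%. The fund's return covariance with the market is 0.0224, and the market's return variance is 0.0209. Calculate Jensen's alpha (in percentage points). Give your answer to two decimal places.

β = Cov / Var = 0.0224 / 0.0209 = 1.0718
E[R] = Rf + β(Rm − Rf) = 3.9% + 1.0718 × (9.1% − 3.9%) = 9.4734%
α = Rp − E[R] = 2.3% − 9.4734% = -7.1734

-7.17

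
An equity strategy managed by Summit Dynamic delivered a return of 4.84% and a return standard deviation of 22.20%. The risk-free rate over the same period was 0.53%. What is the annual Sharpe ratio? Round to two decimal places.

0.19

Sharpe = (Rp − Rf) / σp = (4.84% − 0.53%) / 22.20% = 4.31% / 22.20% = 0.1941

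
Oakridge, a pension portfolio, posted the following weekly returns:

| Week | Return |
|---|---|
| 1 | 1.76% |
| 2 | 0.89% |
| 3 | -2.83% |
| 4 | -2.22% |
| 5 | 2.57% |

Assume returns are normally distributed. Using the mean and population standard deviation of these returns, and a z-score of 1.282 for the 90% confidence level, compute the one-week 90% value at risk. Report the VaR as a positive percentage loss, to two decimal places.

2.74

r̄ = (1.76 + 0.89 − 2.83 − 2.22 + 2.57) / 5 = 0.170 / 5 = 0.0340%
Population std dev = √[23.4261 / 5] = 2.1645%
VaR = −(r̄ − z·σ) = −(0.0340 − 1.282 × 2.1645) = −(-2.7409) = 2.7409%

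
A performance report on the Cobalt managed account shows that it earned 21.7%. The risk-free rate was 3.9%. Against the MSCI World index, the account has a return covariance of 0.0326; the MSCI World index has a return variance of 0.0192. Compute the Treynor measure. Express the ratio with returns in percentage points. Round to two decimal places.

β = Cov / Var = 0.0326 / 0.0192 = 1.6979
Treynor = (Rp − Rf) / β = (21.7% − 3.9%) / 1.6979 = 17.80 / 1.6979 = 10.4835

10.48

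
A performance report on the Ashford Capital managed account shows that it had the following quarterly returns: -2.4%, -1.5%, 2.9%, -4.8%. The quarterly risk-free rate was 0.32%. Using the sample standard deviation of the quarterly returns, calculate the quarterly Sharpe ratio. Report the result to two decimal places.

μ = (-2.4 − 1.5 + 2.9 − 4.8) / 4 = -1.4500%
Sample std dev = √[31.0500 / 3] = 3.2171%
Sharpe = (μ − rf) / σ = (-1.4500 − 0.32) / 3.2171 = -1.7700 / 3.2171 = -0.5502

-0.55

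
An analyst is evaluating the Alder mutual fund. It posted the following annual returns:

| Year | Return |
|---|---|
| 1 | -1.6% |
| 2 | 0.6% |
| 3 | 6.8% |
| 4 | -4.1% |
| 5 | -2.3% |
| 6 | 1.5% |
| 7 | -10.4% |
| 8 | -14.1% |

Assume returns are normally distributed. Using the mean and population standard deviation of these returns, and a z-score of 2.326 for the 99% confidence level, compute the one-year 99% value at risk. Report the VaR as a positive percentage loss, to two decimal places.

17.45

Mean return μ = -23.60 / 8 = -2.9500%
Σ(r − μ)² = 310.8600; population σ = √(310.8600/8) = 6.2336%
VaR = −(μ − z·σ) = −(-2.9500 − 2.326 × 6.2336) = −(-17.4494) = 17.4494%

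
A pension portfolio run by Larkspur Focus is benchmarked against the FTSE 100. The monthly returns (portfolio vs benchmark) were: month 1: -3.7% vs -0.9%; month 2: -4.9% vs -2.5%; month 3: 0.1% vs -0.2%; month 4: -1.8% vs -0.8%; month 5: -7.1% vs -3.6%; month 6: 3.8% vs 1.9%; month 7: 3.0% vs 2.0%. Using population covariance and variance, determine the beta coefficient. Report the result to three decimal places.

r̄p = -1.5143%,  r̄m = -0.5857%
Cov = Σ(rp − r̄p)(rm − r̄m) / 7 = 7.0816
Var(rm) = Σ(rm − r̄m)² / 7 = 3.7012
β = Cov / Var = 7.0816 / 3.7012 = 1.9133

1.913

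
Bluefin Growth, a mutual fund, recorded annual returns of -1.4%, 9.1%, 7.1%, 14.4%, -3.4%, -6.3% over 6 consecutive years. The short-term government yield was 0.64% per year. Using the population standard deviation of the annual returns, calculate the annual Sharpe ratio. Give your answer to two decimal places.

0.35

r̄ = (-1.4 + 9.1 + 7.1 + 14.4 − 3.4 − 6.3) / 6 = 3.2500%
Σ(r − r̄)² = (-1.4 − 3.2500)² + (9.1 − 3.2500)² + … = 330.4150
σ = √[330.4150 / 6] = 7.4209%
Sharpe = (r̄ − rf) / σ = (3.2500 − 0.64) / 7.4209 = 2.6100 / 7.4209 = 0.3517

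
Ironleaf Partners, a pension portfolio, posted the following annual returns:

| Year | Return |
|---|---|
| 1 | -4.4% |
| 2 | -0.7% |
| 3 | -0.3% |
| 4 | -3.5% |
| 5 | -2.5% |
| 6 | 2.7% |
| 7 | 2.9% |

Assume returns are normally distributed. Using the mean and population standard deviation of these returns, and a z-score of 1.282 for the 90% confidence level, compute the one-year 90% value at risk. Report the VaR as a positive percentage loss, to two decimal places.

Mean return μ = -5.80 / 7 = -0.8286%
Population σ = √[Σ(r − μ)² / 7] = √[49.3343 / 7] = √7.0478 = 2.6548%
VaR = −(μ − z·σ) = −(-0.8286 − 1.282 × 2.6548) = −(-4.2321) = 4.2321%

4.23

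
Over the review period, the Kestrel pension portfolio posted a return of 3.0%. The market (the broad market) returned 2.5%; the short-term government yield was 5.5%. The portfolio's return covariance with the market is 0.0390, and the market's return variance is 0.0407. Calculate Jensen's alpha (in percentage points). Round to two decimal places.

β = Cov / Var = 0.0390 / 0.0407 = 0.9582
E[R] = Rf + β(Rm − Rf) = 5.5% + 0.9582 × (2.5% − 5.5%) = 2.6254%
α = Rp − E[R] = 3.0% − 2.6254% = 0.3746

0.37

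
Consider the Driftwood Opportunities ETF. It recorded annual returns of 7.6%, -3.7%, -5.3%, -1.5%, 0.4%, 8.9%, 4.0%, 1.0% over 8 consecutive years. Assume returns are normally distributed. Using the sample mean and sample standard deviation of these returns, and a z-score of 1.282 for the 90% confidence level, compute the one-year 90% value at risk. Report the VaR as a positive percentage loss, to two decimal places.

5.11

Mean return r̄ = 11.40 / 8 = 1.4250%
Σ(r − r̄)² = (7.6 − 1.4250)² + (-3.7 − 1.4250)² + … = 181.9150
σ = √[181.9150 / 7] = 5.0978%
VaR = −(r̄ − z·σ) = −(1.4250 − 1.282 × 5.0978) = −(-5.1104) = 5.1104%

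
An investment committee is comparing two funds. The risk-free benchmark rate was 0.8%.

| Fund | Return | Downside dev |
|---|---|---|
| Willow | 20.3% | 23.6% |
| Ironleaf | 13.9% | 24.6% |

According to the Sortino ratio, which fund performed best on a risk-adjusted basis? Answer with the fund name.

Willow: Sortino ratio = (20.3% − 0.8%) / 23.6% = 0.826
Ironleaf: Sortino ratio = (13.9% − 0.8%) / 24.6% = 0.533
Highest: Willow (0.826).

Willow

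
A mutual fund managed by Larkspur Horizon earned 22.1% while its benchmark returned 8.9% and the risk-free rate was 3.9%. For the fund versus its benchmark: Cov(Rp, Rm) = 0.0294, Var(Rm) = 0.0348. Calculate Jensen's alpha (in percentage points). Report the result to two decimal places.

13.98

β = Cov / Var = 0.0294 / 0.0348 = 0.8448
E[R] = Rf + β(Rm − Rf) = 3.9% + 0.8448 × (8.9% − 3.9%) = 8.1240%
α = Rp − E[R] = 22.1% − 8.1240% = 13.9760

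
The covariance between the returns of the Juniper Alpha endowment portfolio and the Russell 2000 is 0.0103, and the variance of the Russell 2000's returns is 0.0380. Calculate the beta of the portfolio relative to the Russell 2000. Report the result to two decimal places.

0.27

β = Cov(Rp, Rm) / Var(Rm) = 0.0103 / 0.0380 = 0.2711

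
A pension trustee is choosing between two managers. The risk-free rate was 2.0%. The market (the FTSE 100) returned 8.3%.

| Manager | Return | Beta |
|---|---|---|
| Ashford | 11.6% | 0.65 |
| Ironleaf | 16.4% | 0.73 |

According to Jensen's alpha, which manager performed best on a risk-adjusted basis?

Ironleaf

Ashford: α = 11.6% − [2.0% + 0.65 × (8.3% − 2.0%)] = 5.505
Ironleaf: α = 16.4% − [2.0% + 0.73 × (8.3% − 2.0%)] = 9.801
Highest: Ironleaf (9.801).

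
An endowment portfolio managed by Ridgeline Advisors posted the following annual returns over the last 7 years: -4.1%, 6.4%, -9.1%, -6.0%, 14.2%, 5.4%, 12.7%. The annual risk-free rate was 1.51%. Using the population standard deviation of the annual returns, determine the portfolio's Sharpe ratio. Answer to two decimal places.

0.15

r̄ = (-4.1 + 6.4 − 9.1 − 6 + 14.2 + 5.4 + 12.7) / 7 = 19.50 / 7 = 2.7857%
Σ(r − r̄)² = (-4.1 − 2.7857)² + (6.4 − 2.7857)² + … = 514.3486
population σ = √(514.3486 / 7) = √73.4784 = 8.5720%
Sharpe = (r̄ − rf) / σ = (2.7857 − 1.51) / 8.5720 = 1.2757 / 8.5720 = 0.1488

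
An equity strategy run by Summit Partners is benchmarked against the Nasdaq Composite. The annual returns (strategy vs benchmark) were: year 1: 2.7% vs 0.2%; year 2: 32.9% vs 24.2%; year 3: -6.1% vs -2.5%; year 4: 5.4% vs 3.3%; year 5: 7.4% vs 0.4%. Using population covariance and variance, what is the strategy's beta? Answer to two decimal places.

1.31

r̄p = 8.4600%,  r̄m = 5.1200%
Cov = Σ(rp − r̄p)(rm − r̄m) / 5 = 123.2348
Var(rm) = Σ(rm − r̄m)² / 5 = 94.3816
β = Cov / Var = 123.2348 / 94.3816 = 1.3057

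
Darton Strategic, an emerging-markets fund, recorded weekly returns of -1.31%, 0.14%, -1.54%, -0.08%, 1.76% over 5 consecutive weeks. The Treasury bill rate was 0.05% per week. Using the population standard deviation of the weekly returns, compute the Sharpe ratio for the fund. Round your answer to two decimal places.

-0.22

Mean return r̄ = -1.030 / 5 = -0.2060%
Σ(r − r̄)² = 6.9991; population σ = √(6.9991/5) = 1.1831%
Sharpe = (r̄ − rf) / σ = (-0.2060 − 0.05) / 1.1831 = -0.2560 / 1.1831 = -0.2164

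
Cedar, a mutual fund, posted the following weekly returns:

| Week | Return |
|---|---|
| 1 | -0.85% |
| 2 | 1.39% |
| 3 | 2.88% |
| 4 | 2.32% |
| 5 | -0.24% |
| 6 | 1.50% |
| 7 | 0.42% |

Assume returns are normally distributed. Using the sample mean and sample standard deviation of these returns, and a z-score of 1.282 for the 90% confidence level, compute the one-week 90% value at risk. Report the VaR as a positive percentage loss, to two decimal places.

r̄ = (-0.85 + 1.39 + 2.88 + 2.32 − 0.24 + 1.5 + 0.42) / 7 = 1.0600%
Sample std dev = √[10.9502 / 6] = 1.3509%
VaR = −(r̄ − z·σ) = −(1.0600 − 1.282 × 1.3509) = −(-0.6719) = 0.6719%

0.67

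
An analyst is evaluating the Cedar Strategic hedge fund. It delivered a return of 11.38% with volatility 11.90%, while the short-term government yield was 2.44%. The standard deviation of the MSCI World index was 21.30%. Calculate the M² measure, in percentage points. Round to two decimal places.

18.44

Sharpe = (Rp − Rf) / σp = (11.38% − 2.44%) / 11.90% = 0.7513
M² = Rf + Sharpe × σm = 2.44% + 0.7513 × 21.30% = 18.4427%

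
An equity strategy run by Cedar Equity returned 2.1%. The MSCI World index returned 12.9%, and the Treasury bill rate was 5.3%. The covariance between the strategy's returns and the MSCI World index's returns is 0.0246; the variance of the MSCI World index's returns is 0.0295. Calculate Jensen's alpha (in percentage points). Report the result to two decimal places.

-9.54

β = Cov / Var = 0.0246 / 0.0295 = 0.8339
E[R] = Rf + β(Rm − Rf) = 5.3% + 0.8339 × (12.9% − 5.3%) = 11.6376%
α = Rp − E[R] = 2.1% − 11.6376% = -9.5376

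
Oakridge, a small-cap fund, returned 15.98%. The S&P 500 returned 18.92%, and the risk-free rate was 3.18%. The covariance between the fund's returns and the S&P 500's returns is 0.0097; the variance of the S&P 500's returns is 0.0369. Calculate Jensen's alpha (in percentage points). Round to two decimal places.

β = Cov / Var = 0.0097 / 0.0369 = 0.2629
E[R] = Rf + β(Rm − Rf) = 3.18% + 0.2629 × (18.92% − 3.18%) = 7.3180%
α = Rp − E[R] = 15.98% − 7.3180% = 8.6620

8.66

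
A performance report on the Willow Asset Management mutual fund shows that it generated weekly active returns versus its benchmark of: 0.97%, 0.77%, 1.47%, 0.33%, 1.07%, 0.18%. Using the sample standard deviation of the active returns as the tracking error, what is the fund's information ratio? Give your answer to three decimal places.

1.660

r̄ = (0.97 + 0.77 + 1.47 + 0.33 + 1.07 + 0.18) / 6 = 0.7983%
Sample σ = √[Σ(r − r̄)² / 5] = √[1.1569 / 5] = √0.2314 = 0.4810%
IR = r̄ / tracking error = 0.7983 / 0.4810 = 1.6597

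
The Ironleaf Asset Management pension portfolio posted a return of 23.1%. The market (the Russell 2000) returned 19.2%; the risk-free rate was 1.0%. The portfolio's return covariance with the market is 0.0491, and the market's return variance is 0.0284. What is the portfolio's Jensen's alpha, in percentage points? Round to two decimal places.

-9.37

β = Cov / Var = 0.0491 / 0.0284 = 1.7289
E[R] = Rf + β(Rm − Rf) = 1.0% + 1.7289 × (19.2% − 1.0%) = 32.4660%
α = Rp − E[R] = 23.1% − 32.4660% = -9.3660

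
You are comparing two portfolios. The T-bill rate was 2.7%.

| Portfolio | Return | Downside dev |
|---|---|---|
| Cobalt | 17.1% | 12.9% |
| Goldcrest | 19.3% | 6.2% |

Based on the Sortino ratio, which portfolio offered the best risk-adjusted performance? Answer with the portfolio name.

Goldcrest

Cobalt: Sortino ratio = (17.1% − 2.7%) / 12.9% = 1.116
Goldcrest: Sortino ratio = (19.3% − 2.7%) / 6.2% = 2.677
Highest: Goldcrest (2.677).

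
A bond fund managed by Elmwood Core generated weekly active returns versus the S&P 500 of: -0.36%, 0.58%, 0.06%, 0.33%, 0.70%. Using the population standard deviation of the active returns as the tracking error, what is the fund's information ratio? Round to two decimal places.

0.69

μ = (-0.36 + 0.58 + 0.06 + 0.33 + 0.7) / 5 = 0.2620%
Σ(r − μ)² = (-0.36 − 0.2620)² + (0.58 − 0.2620)² + (0.06 − 0.2620)² + … = 0.7253
population σ = √(0.7253 / 5) = √0.1451 = 0.3809%
IR = μ / tracking error = 0.2620 / 0.3809 = 0.6878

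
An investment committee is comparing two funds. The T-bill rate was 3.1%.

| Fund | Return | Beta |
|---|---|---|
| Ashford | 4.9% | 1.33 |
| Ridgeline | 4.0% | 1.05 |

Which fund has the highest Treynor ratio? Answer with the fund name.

Ashford

Ashford: Treynor = (4.9% − 3.1%) / 1.33 = 1.353
Ridgeline: Treynor = (4.0% − 3.1%) / 1.05 = 0.857
Highest: Ashford (1.353).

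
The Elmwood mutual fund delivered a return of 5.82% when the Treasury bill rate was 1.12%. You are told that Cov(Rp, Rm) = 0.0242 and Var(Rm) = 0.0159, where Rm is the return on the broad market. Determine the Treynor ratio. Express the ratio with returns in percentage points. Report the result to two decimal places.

3.09

β = Cov / Var = 0.0242 / 0.0159 = 1.5220
Treynor = (Rp − Rf) / β = (5.82% − 1.12%) / 1.5220 = 4.70 / 1.5220 = 3.0880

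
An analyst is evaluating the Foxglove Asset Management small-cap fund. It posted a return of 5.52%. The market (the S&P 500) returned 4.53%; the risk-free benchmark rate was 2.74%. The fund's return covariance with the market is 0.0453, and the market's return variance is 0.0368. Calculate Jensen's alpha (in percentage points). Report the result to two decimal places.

0.58

β = Cov / Var = 0.0453 / 0.0368 = 1.2310
E[R] = Rf + β(Rm − Rf) = 2.74% + 1.2310 × (4.53% − 2.74%) = 4.9435%
α = Rp − E[R] = 5.52% − 4.9435% = 0.5765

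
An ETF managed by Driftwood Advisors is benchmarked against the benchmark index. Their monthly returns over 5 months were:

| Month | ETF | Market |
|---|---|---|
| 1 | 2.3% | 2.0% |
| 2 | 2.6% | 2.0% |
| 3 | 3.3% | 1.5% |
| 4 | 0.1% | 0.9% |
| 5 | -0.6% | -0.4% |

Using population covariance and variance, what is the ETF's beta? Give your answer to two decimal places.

1.45

r̄p = 1.5400%,  r̄m = 1.2000%
Cov = Σ(rp − r̄p)(rm − r̄m) / 5 = 1.1680
Var(rm) = Σ(rm − r̄m)² / 5 = 0.8040
β = Cov / Var = 1.1680 / 0.8040 = 1.4527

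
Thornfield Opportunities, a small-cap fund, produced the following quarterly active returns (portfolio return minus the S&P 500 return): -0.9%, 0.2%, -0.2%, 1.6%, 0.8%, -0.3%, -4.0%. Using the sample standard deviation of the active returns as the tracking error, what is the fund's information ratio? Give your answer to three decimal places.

-0.224

r̄ = (-0.9 + 0.2 − 0.2 + 1.6 + 0.8 − 0.3 − 4) / 7 = -2.80 / 7 = -0.4000%
Sample σ = √[Σ(r − r̄)² / 6] = √[19.0600 / 6] = √3.1767 = 1.7823%
IR = r̄ / tracking error = -0.4000 / 1.7823 = -0.2244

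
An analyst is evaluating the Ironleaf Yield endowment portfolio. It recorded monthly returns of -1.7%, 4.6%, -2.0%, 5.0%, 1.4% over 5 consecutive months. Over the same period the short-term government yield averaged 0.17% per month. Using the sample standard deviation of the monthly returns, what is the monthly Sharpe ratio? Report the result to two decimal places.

Mean return r̄ = 7.30 / 5 = 1.4600%
Sample σ = √[Σ(r − r̄)² / 4] = √[44.3520 / 4] = √11.0880 = 3.3299%
Sharpe = (r̄ − rf) / σ = (1.4600 − 0.17) / 3.3299 = 1.2900 / 3.3299 = 0.3874

0.39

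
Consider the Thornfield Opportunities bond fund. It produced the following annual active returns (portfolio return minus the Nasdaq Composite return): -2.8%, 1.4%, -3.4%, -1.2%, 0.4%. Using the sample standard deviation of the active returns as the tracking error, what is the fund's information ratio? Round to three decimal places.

-0.548

r̄ = (-2.8 + 1.4 − 3.4 − 1.2 + 0.4) / 5 = -5.60 / 5 = -1.1200%
Σ(r − r̄)² = (-2.8 − (-1.1200))² + (1.4 − (-1.1200))² + (-3.4 − (-1.1200))² + … = 16.6880
sample σ = √(16.6880 / 4) = √4.1720 = 2.0425%
IR = r̄ / tracking error = -1.1200 / 2.0425 = -0.5483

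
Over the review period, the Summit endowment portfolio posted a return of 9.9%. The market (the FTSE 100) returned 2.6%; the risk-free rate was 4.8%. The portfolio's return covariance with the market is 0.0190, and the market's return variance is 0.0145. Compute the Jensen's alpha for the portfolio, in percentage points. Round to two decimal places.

β = Cov / Var = 0.0190 / 0.0145 = 1.3103
E[R] = Rf + β(Rm − Rf) = 4.8% + 1.3103 × (2.6% − 4.8%) = 1.9173%
α = Rp − E[R] = 9.9% − 1.9173% = 7.9827

7.98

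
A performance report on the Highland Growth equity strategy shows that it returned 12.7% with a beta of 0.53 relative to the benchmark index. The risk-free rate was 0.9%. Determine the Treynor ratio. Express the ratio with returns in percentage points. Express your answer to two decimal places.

Treynor = (Rp − Rf) / β = (12.7% − 0.9%) / 0.53 = 11.80 / 0.53 = 22.2642

22.26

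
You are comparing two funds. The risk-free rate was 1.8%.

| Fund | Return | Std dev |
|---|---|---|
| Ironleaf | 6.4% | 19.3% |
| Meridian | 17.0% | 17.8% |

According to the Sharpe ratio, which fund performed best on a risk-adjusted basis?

Meridian

Ironleaf: Sharpe ratio = (6.4% − 1.8%) / 19.3% = 0.238
Meridian: Sharpe ratio = (17.0% − 1.8%) / 17.8% = 0.854
Highest: Meridian (0.854).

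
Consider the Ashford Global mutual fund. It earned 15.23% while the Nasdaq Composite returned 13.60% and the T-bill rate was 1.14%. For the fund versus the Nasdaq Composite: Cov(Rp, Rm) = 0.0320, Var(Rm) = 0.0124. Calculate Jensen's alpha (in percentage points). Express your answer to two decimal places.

-18.06

β = Cov / Var = 0.0320 / 0.0124 = 2.5806
E[R] = Rf + β(Rm − Rf) = 1.14% + 2.5806 × (13.60% − 1.14%) = 33.2943%
α = Rp − E[R] = 15.23% − 33.2943% = -18.0643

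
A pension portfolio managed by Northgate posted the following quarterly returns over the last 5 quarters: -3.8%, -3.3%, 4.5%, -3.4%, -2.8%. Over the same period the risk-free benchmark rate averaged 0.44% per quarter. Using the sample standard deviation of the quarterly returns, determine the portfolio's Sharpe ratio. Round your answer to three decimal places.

-0.625

Mean return r̄ = -8.80 / 5 = -1.7600%
Σ(r − r̄)² = (-3.8 − (-1.7600))² + (-3.3 − (-1.7600))² + (4.5 − (-1.7600))² + … = 49.4920
σ = √[49.4920 / 4] = 3.5175%
Sharpe = (r̄ − rf) / σ = (-1.7600 − 0.44) / 3.5175 = -2.2000 / 3.5175 = -0.6254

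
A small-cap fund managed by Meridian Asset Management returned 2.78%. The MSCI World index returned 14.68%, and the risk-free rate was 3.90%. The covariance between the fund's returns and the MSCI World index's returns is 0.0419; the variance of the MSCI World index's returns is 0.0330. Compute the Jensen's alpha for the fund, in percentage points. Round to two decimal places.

-14.81

β = Cov / Var = 0.0419 / 0.0330 = 1.2697
E[R] = Rf + β(Rm − Rf) = 3.90% + 1.2697 × (14.68% − 3.90%) = 17.5874%
α = Rp − E[R] = 2.78% − 17.5874% = -14.8074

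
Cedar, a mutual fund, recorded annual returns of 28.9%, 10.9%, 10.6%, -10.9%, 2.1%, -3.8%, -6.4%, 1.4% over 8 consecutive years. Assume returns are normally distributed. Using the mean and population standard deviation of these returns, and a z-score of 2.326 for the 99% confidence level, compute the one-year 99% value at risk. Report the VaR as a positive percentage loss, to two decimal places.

23.33

r̄ = (28.9 + 10.9 + 10.6 − 10.9 + 2.1 − 3.8 − 6.4 + 1.4) / 8 = 4.1000%
Σ(r − r̄)² = 1112.4800; population σ = √(1112.4800/8) = 11.7924%
VaR = −(r̄ − z·σ) = −(4.1000 − 2.326 × 11.7924) = −(-23.3291) = 23.3291%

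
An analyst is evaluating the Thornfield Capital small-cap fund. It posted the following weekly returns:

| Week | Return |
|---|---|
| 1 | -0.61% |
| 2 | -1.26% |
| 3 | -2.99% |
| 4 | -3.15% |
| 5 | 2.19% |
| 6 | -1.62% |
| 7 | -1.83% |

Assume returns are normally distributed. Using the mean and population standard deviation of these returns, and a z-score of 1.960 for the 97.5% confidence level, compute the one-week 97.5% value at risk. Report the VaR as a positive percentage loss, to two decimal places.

4.58

r̄ = (-0.61 − 1.26 − 2.99 − 3.15 + 2.19 − 1.62 − 1.83) / 7 = -9.270 / 7 = -1.3243%
Σ(r − r̄)² = 19.3156; population σ = √(19.3156/7) = 1.6611%
VaR = −(r̄ − z·σ) = −(-1.3243 − 1.960 × 1.6611) = −(-4.5801) = 4.5801%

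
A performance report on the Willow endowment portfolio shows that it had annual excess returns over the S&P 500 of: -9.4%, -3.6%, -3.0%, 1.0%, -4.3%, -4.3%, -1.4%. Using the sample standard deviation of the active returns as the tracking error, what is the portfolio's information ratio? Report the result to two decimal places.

Mean return r̄ = -25.00 / 7 = -3.5714%
Σ(r − r̄)² = (-9.4 − (-3.5714))² + (-3.6 − (-3.5714))² + (-3 − (-3.5714))² + … = 60.9743
sample σ = √(60.9743 / 6) = √10.1624 = 3.1879%
IR = r̄ / tracking error = -3.5714 / 3.1879 = -1.1203

-1.12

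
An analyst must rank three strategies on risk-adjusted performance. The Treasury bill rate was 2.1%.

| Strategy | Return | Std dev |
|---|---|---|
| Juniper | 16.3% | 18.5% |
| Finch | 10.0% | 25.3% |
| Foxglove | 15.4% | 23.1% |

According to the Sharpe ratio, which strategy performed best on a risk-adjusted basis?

Juniper: Sharpe ratio = (16.3% − 2.1%) / 18.5% = 0.768
Finch: Sharpe ratio = (10.0% − 2.1%) / 25.3% = 0.312
Foxglove: Sharpe ratio = (15.4% − 2.1%) / 23.1% = 0.576
Highest: Juniper (0.768).

Juniper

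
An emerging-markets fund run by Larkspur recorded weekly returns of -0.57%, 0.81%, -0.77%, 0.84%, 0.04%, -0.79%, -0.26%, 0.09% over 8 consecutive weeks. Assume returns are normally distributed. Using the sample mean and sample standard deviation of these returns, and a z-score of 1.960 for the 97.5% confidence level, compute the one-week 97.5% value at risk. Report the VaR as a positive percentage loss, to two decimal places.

1.35

r̄ = (-0.57 + 0.81 − 0.77 + 0.84 + 0.04 − 0.79 − 0.26 + 0.09) / 8 = -0.0763%
Sample std dev = √[2.9344 / 7] = 0.6475%
VaR = −(r̄ − z·σ) = −(-0.0763 − 1.960 × 0.6475) = −(-1.3454) = 1.3454%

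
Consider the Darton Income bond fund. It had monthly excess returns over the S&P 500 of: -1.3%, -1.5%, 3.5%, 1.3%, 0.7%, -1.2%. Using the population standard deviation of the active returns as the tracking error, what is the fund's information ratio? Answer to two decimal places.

0.14

r̄ = (-1.3 − 1.5 + 3.5 + 1.3 + 0.7 − 1.2) / 6 = 1.50 / 6 = 0.2500%
Σ(r − r̄)² = 19.4350; population σ = √(19.4350/6) = 1.7998%
IR = r̄ / tracking error = 0.2500 / 1.7998 = 0.1389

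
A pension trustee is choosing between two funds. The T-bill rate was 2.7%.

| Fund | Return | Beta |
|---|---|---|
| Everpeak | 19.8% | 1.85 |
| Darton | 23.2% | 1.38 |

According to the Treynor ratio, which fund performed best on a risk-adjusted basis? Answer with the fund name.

Darton

Everpeak: Treynor = (19.8% − 2.7%) / 1.85 = 9.243
Darton: Treynor = (23.2% − 2.7%) / 1.38 = 14.855
Highest: Darton (14.855).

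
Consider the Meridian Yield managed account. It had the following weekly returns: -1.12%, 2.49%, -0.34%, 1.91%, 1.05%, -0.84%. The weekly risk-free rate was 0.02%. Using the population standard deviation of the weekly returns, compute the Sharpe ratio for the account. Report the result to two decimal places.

Mean return μ = 3.150 / 6 = 0.5250%
Σ(r − μ)² = 11.3726; population σ = √(11.3726/6) = 1.3767%
Sharpe = (μ − rf) / σ = (0.5250 − 0.02) / 1.3767 = 0.5050 / 1.3767 = 0.3668

0.37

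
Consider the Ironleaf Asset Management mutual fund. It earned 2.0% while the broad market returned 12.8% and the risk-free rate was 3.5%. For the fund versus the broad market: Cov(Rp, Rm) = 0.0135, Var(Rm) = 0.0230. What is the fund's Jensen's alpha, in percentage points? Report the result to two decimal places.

-6.96

β = Cov / Var = 0.0135 / 0.0230 = 0.5870
E[R] = Rf + β(Rm − Rf) = 3.5% + 0.5870 × (12.8% − 3.5%) = 8.9591%
α = Rp − E[R] = 2.0% − 8.9591% = -6.9591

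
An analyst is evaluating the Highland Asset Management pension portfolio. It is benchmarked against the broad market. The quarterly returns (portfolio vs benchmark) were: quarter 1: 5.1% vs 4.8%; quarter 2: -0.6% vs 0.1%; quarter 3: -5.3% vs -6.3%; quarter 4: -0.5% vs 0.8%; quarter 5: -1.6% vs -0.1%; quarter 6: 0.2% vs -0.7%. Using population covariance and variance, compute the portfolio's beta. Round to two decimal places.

0.89

r̄p = -0.4500%,  r̄m = -0.2333%
Cov = Σ(rp − r̄p)(rm − r̄m) / 6 = 9.4667
Var(rm) = Σ(rm − r̄m)² / 6 = 10.5922
β = Cov / Var = 9.4667 / 10.5922 = 0.8937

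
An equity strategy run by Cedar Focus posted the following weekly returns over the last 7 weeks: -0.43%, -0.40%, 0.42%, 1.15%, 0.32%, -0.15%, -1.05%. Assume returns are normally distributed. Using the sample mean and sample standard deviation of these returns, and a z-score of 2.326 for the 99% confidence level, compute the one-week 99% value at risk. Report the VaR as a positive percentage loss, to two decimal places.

Mean return r̄ = -0.140 / 7 = -0.0200%
Σ(r − r̄)² = (-0.43 − (-0.0200))² + (-0.4 − (-0.0200))² + … = 3.0684
σ = √[3.0684 / 6] = 0.7151%
VaR = −(r̄ − z·σ) = −(-0.0200 − 2.326 × 0.7151) = −(-1.6833) = 1.6833%

1.68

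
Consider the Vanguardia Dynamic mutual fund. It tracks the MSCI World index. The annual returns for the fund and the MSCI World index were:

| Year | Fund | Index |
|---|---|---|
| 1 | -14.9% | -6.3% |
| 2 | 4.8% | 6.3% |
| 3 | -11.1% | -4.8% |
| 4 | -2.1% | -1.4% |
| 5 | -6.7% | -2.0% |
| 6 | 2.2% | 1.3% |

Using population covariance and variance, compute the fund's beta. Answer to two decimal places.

r̄p = -4.6333%,  r̄m = -1.1500%
Cov = Σ(rp − r̄p)(rm − r̄m) / 6 = 27.4367
Var(rm) = Σ(rm − r̄m)² / 6 = 17.0225
β = Cov / Var = 27.4367 / 17.0225 = 1.6118

1.61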